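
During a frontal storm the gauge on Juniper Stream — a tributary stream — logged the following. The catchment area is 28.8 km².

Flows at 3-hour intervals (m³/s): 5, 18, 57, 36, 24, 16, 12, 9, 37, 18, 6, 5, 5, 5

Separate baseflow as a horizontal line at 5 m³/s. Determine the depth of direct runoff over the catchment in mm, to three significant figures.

d ≈ 68.6 mm

Direct runoff: 0.0, 13.0, 52.0, 31.0, 19.0, 11.0, 7.0, 4.0, 32.0, 13.0, 1.0, 0.0, 0.0, 0.0 m³/s; ΣQ_DR = 183.0 m³/s.
V = ΣQ_DR · Δt = 183.0 × 10800 s = 1.976 × 10^6 m³.
Over A = 28.8 km², depth = V / A = 68.6 mm.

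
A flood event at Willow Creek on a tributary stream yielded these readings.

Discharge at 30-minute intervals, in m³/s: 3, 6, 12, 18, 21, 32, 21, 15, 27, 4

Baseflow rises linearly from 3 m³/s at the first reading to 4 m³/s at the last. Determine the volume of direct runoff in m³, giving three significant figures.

V ≈ 2.23 × 10^5 m³

Direct-runoff ordinates (Q − Q_b): 0.00, 2.89, 8.78, 14.67, 17.56, 28.44, 17.33, 11.22, 23.11, 0.00 m³/s.
ΣQ_DR = 124.0 m³/s.
With Δt = 0.5 h = 1800 s, V = ΣQ_DR · Δt = 124.0 × 1800 = 2.23 × 10^5 m³.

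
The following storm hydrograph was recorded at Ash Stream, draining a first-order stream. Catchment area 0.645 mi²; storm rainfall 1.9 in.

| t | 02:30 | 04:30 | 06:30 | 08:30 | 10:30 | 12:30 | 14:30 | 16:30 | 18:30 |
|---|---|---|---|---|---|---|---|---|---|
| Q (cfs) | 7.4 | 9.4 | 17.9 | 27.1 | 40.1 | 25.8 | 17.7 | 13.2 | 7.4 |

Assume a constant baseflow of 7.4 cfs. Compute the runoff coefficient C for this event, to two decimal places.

C ≈ 0.25

ΣQ_DR = 99.40 cfs; V = ΣQ_DR·Δt = 7.157 × 10^5 ft³.
Runoff depth d = V / A = 0.4776 in.
C = d / P = 0.4776 / 1.9 = 0.25.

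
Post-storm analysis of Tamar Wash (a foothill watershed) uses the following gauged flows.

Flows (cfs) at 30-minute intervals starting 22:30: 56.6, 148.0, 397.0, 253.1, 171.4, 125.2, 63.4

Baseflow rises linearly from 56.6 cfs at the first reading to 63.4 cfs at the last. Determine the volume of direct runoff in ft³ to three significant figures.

Direct-runoff ordinates (Q − Q_b): 0.00, 90.27, 338.13, 193.10, 110.27, 62.93, 0.00 cfs.
ΣQ_DR = 794.7 cfs.
With Δt = 0.5 h = 1800 s, V = ΣQ_DR · Δt = 794.7 × 1800 = 1.43 × 10^6 ft³.

V ≈ 1.43 × 10^6 ft³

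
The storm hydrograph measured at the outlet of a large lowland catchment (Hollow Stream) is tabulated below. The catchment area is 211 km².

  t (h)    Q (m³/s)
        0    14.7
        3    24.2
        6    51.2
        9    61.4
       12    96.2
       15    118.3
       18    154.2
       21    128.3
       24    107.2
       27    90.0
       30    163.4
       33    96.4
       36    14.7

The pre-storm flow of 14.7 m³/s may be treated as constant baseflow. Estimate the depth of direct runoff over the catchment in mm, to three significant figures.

d ≈ 47.6 mm

Direct runoff: 0.0, 9.5, 36.5, 46.7, 81.5, 103.6, 139.5, 113.6, 92.5, 75.3, 148.7, 81.7, 0.0 m³/s; ΣQ_DR = 929.1 m³/s.
V = ΣQ_DR · Δt = 929.1 × 10800 s = 1.003 × 10^7 m³.
Over A = 211 km², depth = V / A = 47.6 mm.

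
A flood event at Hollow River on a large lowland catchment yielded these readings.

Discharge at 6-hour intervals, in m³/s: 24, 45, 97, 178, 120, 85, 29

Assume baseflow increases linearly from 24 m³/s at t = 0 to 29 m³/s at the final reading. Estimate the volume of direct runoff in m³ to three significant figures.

Direct-runoff ordinates (Q − Q_b): 0.00, 20.17, 71.33, 151.50, 92.67, 56.83, 0.00 m³/s.
ΣQ_DR = 392.5 m³/s.
With Δt = 6 h = 21600 s, V = ΣQ_DR · Δt = 392.5 × 21600 = 8.48 × 10^6 m³.

V ≈ 8.48 × 10^6 m³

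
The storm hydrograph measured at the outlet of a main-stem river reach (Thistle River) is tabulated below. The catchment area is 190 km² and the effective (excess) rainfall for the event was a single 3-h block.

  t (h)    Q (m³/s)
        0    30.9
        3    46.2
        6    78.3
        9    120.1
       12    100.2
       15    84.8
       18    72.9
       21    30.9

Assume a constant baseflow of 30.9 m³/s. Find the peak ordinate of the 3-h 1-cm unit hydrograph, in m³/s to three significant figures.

U_p ≈ 49.5 m³/s

Direct runoff: 0.0, 15.3, 47.4, 89.2, 69.3, 53.9, 42.0, 0.0 m³/s; ΣQ_DR = 317.1 m³/s, peak = 89.2 m³/s.
Runoff depth d = ΣQ_DR·Δt / A = 317.1 × 10800 / (190 km²) = 18.02 mm.
The 1-cm UH is the DRH scaled by (10 mm)/d, so U_p = 89.2 × 10/18.02 = 49.5 m³/s.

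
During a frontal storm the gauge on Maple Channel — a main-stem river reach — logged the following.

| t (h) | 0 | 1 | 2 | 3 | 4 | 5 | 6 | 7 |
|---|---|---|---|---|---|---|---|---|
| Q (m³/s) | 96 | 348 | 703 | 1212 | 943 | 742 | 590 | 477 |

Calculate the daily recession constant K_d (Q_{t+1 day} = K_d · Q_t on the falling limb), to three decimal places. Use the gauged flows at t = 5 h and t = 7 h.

K_d ≈ 0.005

Between t = 5 h and t = 7 h the flow falls from 742 to 477 m³/s over 2×1 h = 2 h.
Per-interval ratio K = (477/742)^(1/2) = 0.8018; K_d = K^(24/1) = 0.005.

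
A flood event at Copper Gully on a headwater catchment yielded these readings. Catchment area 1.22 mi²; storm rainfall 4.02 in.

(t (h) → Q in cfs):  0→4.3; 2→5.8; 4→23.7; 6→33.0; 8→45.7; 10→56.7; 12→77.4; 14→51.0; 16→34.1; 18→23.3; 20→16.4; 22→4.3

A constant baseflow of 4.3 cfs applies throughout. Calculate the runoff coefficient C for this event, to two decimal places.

C ≈ 0.20

ΣQ_DR = 324.1 cfs; V = ΣQ_DR·Δt = 2.334 × 10^6 ft³.
Runoff depth d = V / A = 0.8233 in.
C = d / P = 0.8233 / 4.02 = 0.20.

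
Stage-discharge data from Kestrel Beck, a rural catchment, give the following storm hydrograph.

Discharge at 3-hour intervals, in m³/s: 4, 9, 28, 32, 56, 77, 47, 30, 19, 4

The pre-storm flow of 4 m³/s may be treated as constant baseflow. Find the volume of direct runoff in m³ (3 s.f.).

Direct-runoff ordinates (Q − Q_b): 0.0, 5.0, 24.0, 28.0, 52.0, 73.0, 43.0, 26.0, 15.0, 0.0 m³/s.
ΣQ_DR = 266.0 m³/s.
With Δt = 3 h = 10800 s, V = ΣQ_DR · Δt = 266.0 × 10800 = 2.87 × 10^6 m³.

V ≈ 2.87 × 10^6 m³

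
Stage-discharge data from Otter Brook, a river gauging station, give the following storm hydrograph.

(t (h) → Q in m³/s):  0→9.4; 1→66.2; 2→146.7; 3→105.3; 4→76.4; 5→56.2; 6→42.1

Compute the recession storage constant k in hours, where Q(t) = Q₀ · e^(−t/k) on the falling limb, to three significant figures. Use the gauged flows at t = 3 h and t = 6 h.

On the falling limb, Q drops from 105.3 to 42.1 m³/s between t = 3 h and t = 6 h (Δt = 3 h).
k = −Δt / ln(Q₂/Q₁) = −3 / ln(42.1/105.3) = 3.27 h.

k ≈ 3.27 h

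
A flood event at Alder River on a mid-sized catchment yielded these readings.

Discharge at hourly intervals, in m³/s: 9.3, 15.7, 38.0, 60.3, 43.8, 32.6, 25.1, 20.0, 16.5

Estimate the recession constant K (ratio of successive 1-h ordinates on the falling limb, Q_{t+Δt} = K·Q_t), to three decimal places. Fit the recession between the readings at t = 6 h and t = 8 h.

K ≈ 0.811

Using the recession-limb readings at t = 6 h and t = 8 h: Q falls from 25.1 to 16.5 m³/s over 2 intervals.
K = (Q₂/Q₁)^(1/2) = (16.5/25.1)^(1/2) = 0.811.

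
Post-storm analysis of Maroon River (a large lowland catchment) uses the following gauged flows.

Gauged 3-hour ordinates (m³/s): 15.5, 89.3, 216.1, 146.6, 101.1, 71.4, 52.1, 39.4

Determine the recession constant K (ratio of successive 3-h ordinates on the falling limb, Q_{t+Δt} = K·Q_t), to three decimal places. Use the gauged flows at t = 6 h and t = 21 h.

Using the recession-limb readings at t = 6 h and t = 21 h: Q falls from 216.1 to 39.4 m³/s over 5 intervals.
K = (Q₂/Q₁)^(1/5) = (39.4/216.1)^(1/5) = 0.711.

K ≈ 0.711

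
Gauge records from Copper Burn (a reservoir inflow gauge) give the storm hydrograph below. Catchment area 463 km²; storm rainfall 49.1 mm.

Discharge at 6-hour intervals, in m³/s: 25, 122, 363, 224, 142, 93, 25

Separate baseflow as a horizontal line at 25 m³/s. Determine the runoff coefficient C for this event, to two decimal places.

ΣQ_DR = 819.0 m³/s; V = ΣQ_DR·Δt = 1.769 × 10^7 m³.
Runoff depth d = V / A = 38.21 mm.
C = d / P = 38.21 / 49.1 = 0.78.

C ≈ 0.78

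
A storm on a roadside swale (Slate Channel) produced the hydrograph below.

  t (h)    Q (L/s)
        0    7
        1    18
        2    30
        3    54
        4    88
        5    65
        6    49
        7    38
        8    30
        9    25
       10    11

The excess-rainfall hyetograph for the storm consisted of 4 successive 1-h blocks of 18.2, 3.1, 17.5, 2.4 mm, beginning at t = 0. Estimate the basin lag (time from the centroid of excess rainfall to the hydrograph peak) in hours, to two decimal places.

t_L ≈ 2.40 h

Centroid of excess rainfall: t_c = Σ P_i·t̄_i / ΣP_i = 1.5995 h (block centres at 0.5, 1.5, 2.5, 3.5 h).
Hydrograph peak occurs at t = 4 h, so basin lag t_L = 4 − 1.5995 = 2.40 h.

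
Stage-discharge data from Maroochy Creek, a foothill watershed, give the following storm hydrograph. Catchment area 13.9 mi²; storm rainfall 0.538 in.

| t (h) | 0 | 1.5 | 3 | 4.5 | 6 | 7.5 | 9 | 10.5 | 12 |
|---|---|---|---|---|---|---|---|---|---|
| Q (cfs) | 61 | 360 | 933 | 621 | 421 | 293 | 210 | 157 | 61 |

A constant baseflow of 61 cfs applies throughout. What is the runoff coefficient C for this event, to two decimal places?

ΣQ_DR = 2568 cfs; V = ΣQ_DR·Δt = 1.387 × 10^7 ft³.
Runoff depth d = V / A = 0.4294 in.
C = d / P = 0.4294 / 0.538 = 0.80.

C ≈ 0.80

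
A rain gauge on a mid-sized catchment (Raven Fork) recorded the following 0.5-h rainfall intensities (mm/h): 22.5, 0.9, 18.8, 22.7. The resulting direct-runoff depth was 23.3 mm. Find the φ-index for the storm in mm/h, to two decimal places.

Only the 3 blocks with intensity above φ contribute runoff: 22.5, 18.8, 22.7 mm/h.
Σ(I−φ)·Δt = d  ⇒  (22.5+18.8+22.7 − 3φ)·0.5 = 23.3
φ = (64.00 − 23.3/0.5) / 3 = 5.80 mm/h.

φ ≈ 5.80 mm/h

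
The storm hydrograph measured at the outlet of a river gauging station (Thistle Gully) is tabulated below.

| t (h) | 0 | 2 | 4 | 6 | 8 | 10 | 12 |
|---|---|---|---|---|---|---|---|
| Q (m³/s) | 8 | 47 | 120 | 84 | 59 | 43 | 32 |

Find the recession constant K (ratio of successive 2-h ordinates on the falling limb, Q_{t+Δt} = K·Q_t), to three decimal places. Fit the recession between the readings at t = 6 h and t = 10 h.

Using the recession-limb readings at t = 6 h and t = 10 h: Q falls from 84 to 43 m³/s over 2 intervals.
K = (Q₂/Q₁)^(1/2) = (43/84)^(1/2) = 0.715.

K ≈ 0.715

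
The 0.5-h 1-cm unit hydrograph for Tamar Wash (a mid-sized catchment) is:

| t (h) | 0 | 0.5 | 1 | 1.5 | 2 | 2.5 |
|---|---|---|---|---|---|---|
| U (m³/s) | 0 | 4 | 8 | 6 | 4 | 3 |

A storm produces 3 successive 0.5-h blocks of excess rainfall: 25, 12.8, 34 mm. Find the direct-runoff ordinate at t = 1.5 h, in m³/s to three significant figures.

Q ≈ 38.8 m³/s

By discrete convolution, Q_j = Σ (P_i / 10 mm) · U_{j−i}.
At t = 1.5 h (j=3): Q = (25/10)·6 + (12.8/10)·8 + (34/10)·4 = 38.8 m³/s.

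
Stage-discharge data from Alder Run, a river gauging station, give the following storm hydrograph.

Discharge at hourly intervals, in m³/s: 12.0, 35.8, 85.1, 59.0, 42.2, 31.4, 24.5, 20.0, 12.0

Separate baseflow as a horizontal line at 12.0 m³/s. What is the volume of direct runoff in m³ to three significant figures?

V ≈ 7.70 × 10^5 m³

Direct-runoff ordinates (Q − Q_b): 0.0, 23.8, 73.1, 47.0, 30.2, 19.4, 12.5, 8.0, 0.0 m³/s.
ΣQ_DR = 214.0 m³/s.
With Δt = 1 h = 3600 s, V = ΣQ_DR · Δt = 214.0 × 3600 = 7.70 × 10^5 m³.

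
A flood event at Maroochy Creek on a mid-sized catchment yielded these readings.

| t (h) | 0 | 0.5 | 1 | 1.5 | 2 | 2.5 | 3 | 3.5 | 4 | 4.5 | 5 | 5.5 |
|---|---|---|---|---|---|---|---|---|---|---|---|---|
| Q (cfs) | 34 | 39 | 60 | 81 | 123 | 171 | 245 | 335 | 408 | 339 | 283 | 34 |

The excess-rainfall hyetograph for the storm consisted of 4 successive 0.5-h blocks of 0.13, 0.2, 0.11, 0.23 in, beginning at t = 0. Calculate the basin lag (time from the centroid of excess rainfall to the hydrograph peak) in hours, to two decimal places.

Centroid of excess rainfall: t_c = Σ P_i·t̄_i / ΣP_i = 1.0784 h (block centres at 0.25, 0.75, 1.25, 1.75 h).
Hydrograph peak occurs at t = 4 h, so basin lag t_L = 4 − 1.0784 = 2.92 h.

t_L ≈ 2.92 h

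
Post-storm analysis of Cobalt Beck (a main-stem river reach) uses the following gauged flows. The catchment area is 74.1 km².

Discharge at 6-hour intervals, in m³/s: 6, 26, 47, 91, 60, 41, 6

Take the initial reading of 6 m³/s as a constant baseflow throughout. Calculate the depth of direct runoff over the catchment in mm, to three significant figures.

d ≈ 68.5 mm

Direct runoff: 0.0, 20.0, 41.0, 85.0, 54.0, 35.0, 0.0 m³/s; ΣQ_DR = 235.0 m³/s.
V = ΣQ_DR · Δt = 235.0 × 21600 s = 5.076 × 10^6 m³.
Over A = 74.1 km², depth = V / A = 68.5 mm.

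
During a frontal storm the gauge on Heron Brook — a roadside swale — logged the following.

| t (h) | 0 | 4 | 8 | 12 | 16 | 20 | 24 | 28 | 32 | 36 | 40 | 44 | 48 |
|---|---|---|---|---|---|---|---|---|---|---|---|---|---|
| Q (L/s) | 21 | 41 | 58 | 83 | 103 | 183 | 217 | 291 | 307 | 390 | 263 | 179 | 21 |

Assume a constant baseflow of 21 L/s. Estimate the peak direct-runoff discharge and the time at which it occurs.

Q_p = 369.0 L/s at t = 36 h

Subtracting baseflow gives direct-runoff ordinates: 0.0, 20.0, 37.0, 62.0, 82.0, 162.0, 196.0, 270.0, 286.0, 369.0, 242.0, 158.0, 0.0 L/s.
The maximum is 369.0 L/s, occurring at the reading for t = 36 h.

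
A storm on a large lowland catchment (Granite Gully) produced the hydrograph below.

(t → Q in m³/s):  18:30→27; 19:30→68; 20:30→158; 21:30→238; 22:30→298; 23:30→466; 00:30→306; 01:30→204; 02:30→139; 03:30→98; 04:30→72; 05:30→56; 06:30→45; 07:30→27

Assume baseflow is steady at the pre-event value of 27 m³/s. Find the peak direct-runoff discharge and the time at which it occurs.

Q_p = 439.0 m³/s at t = 23:30

Subtracting baseflow gives direct-runoff ordinates: 0.0, 41.0, 131.0, 211.0, 271.0, 439.0, 279.0, 177.0, 112.0, 71.0, 45.0, 29.0, 18.0, 0.0 m³/s.
The maximum is 439.0 m³/s, occurring at the reading for t = 23:30.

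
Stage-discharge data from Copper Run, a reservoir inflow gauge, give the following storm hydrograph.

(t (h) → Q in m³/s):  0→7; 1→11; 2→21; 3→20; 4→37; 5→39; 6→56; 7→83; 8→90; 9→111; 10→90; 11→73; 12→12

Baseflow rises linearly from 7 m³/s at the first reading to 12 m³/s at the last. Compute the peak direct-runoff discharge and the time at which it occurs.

Q_p = 100.25 m³/s at t = 9 h

Subtracting baseflow gives direct-runoff ordinates: 0.00, 3.58, 13.17, 11.75, 28.33, 29.92, 46.50, 73.08, 79.67, 100.25, 78.83, 61.42, 0.00 m³/s.
The maximum is 100.25 m³/s, occurring at the reading for t = 9 h.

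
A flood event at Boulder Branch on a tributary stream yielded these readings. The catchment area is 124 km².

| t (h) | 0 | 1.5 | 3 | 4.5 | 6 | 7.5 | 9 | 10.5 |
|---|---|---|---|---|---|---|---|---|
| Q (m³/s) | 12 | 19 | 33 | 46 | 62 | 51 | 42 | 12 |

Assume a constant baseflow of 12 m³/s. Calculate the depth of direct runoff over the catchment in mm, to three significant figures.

Direct runoff: 0.0, 7.0, 21.0, 34.0, 50.0, 39.0, 30.0, 0.0 m³/s; ΣQ_DR = 181.0 m³/s.
V = ΣQ_DR · Δt = 181.0 × 5400 s = 9.774 × 10^5 m³.
Over A = 124 km², depth = V / A = 7.88 mm.

d ≈ 7.88 mm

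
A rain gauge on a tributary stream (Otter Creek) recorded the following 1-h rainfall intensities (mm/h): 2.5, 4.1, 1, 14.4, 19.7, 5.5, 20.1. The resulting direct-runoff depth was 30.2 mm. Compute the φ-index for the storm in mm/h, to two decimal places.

Only the 3 blocks with intensity above φ contribute runoff: 14.4, 19.7, 20.1 mm/h.
Σ(I−φ)·Δt = d  ⇒  (14.4+19.7+20.1 − 3φ)·1 = 30.2
φ = (54.20 − 30.2/1) / 3 = 8.00 mm/h.

φ ≈ 8.00 mm/h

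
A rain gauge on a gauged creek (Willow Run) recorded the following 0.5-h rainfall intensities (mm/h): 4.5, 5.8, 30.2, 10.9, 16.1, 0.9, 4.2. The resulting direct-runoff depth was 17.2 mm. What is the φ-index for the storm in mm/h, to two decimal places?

Only the 3 blocks with intensity above φ contribute runoff: 30.2, 10.9, 16.1 mm/h.
Σ(I−φ)·Δt = d  ⇒  (30.2+10.9+16.1 − 3φ)·0.5 = 17.2
φ = (57.20 − 17.2/0.5) / 3 = 7.60 mm/h.

φ ≈ 7.60 mm/h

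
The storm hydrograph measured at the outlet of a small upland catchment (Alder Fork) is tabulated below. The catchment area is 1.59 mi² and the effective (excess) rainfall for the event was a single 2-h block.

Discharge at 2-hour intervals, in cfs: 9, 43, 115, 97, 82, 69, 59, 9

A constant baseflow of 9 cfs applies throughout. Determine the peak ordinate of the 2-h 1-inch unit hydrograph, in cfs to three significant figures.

Direct runoff: 0.0, 34.0, 106.0, 88.0, 73.0, 60.0, 50.0, 0.0 cfs; ΣQ_DR = 411.0 cfs, peak = 106.0 cfs.
Runoff depth d = ΣQ_DR·Δt / A = 411.0 × 7200 / (1.59 mi²) = 0.8011 in.
The 1-inch UH is the DRH scaled by (1 in)/d, so U_p = 106.0 × 1/0.8011 = 132 cfs.

U_p ≈ 132 cfs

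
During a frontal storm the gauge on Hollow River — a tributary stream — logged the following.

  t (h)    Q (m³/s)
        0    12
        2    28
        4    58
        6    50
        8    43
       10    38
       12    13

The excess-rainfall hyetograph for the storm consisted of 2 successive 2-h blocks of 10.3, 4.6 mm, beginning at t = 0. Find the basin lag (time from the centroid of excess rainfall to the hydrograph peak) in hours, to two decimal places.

Centroid of excess rainfall: t_c = Σ P_i·t̄_i / ΣP_i = 1.6174 h (block centres at 1, 3 h).
Hydrograph peak occurs at t = 4 h, so basin lag t_L = 4 − 1.6174 = 2.38 h.

t_L ≈ 2.38 h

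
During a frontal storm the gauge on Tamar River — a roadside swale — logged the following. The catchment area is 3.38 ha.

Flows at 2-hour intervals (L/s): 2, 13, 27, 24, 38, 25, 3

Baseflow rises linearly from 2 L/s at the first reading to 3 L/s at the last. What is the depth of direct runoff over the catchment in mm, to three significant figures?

Direct runoff: 0.00, 10.83, 24.67, 21.50, 35.33, 22.17, 0.00 L/s; ΣQ_DR = 114.5 L/s.
V = ΣQ_DR · Δt = 114.5 × 7200 s = 8.244 × 10^5 L.
Over A = 3.38 ha, depth = V / A = 24.4 mm.

d ≈ 24.4 mm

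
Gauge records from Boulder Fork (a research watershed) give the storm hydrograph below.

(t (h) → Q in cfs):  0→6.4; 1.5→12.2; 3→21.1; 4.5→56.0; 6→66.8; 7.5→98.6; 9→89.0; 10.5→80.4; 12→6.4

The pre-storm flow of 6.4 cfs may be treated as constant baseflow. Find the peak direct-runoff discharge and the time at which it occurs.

Subtracting baseflow gives direct-runoff ordinates: 0.0, 5.8, 14.7, 49.6, 60.4, 92.2, 82.6, 74.0, 0.0 cfs.
The maximum is 92.2 cfs, occurring at the reading for t = 7.5 h.

Q_p = 92.2 cfs at t = 7.5 h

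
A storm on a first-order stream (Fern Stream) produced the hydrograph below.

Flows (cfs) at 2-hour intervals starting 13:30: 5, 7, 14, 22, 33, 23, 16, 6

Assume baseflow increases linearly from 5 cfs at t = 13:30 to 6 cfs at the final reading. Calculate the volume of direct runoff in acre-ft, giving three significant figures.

V ≈ 13.6 acre-ft

Direct-runoff ordinates (Q − Q_b): 0.00, 1.86, 8.71, 16.57, 27.43, 17.29, 10.14, 0.00 cfs.
ΣQ_DR = 82.00 cfs.
With Δt = 2 h = 7200 s, V = ΣQ_DR · Δt = 82.00 × 7200 = 5.90 × 10^5 ft³ = 13.6 acre-ft.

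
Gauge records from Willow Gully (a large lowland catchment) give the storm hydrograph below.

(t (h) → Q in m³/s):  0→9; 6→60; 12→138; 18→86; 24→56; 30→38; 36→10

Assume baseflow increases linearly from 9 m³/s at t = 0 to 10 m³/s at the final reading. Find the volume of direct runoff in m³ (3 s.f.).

Direct-runoff ordinates (Q − Q_b): 0.00, 50.83, 128.67, 76.50, 46.33, 28.17, 0.00 m³/s.
ΣQ_DR = 330.5 m³/s.
With Δt = 6 h = 21600 s, V = ΣQ_DR · Δt = 330.5 × 21600 = 7.14 × 10^6 m³.

V ≈ 7.14 × 10^6 m³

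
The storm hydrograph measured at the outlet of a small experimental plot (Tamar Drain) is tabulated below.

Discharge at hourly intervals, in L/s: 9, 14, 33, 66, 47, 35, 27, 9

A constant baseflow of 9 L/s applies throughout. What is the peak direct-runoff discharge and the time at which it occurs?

Q_p = 57.0 L/s at t = 3 h

Subtracting baseflow gives direct-runoff ordinates: 0.0, 5.0, 24.0, 57.0, 38.0, 26.0, 18.0, 0.0 L/s.
The maximum is 57.0 L/s, occurring at the reading for t = 3 h.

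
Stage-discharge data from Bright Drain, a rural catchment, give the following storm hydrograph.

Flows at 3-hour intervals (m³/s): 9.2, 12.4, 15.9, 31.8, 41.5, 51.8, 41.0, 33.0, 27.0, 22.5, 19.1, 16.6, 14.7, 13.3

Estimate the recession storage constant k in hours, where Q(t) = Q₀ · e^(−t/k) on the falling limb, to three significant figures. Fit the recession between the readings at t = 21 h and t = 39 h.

On the falling limb, Q drops from 33.0 to 13.3 m³/s between t = 21 h and t = 39 h (Δt = 18 h).
k = −Δt / ln(Q₂/Q₁) = −18 / ln(13.3/33.0) = 19.8 h.

k ≈ 19.8 h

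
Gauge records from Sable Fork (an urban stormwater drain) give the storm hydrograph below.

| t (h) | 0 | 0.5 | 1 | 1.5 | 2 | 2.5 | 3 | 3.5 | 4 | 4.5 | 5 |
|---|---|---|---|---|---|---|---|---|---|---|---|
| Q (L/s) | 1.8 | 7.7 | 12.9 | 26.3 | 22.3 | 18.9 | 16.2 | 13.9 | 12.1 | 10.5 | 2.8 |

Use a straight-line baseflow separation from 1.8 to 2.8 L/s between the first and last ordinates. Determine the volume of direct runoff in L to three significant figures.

V ≈ 2.16 × 10^5 L

Direct-runoff ordinates (Q − Q_b): 0.00, 5.80, 10.90, 24.20, 20.10, 16.60, 13.80, 11.40, 9.50, 7.80, 0.00 L/s.
ΣQ_DR = 120.1 L/s.
With Δt = 0.5 h = 1800 s, V = ΣQ_DR · Δt = 120.1 × 1800 = 2.16 × 10^5 L.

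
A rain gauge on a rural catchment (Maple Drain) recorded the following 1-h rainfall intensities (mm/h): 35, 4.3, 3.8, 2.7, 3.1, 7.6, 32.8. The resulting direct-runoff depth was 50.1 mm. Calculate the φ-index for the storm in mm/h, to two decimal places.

φ ≈ 8.85 mm/h

Only the 2 blocks with intensity above φ contribute runoff: 35, 32.8 mm/h.
Σ(I−φ)·Δt = d  ⇒  (35+32.8 − 2φ)·1 = 50.1
φ = (67.80 − 50.1/1) / 2 = 8.85 mm/h.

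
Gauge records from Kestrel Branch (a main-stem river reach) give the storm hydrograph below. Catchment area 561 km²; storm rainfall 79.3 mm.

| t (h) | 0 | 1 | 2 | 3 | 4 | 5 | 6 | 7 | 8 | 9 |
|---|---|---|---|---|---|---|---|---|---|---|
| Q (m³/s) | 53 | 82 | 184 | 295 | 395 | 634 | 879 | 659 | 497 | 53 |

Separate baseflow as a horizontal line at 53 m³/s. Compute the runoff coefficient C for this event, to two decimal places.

ΣQ_DR = 3201 m³/s; V = ΣQ_DR·Δt = 1.152 × 10^7 m³.
Runoff depth d = V / A = 20.54 mm.
C = d / P = 20.54 / 79.3 = 0.26.

C ≈ 0.26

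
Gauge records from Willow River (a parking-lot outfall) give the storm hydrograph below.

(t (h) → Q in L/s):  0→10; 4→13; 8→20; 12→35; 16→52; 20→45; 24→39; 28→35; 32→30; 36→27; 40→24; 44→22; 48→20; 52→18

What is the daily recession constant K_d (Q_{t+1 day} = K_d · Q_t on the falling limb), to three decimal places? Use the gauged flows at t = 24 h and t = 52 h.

Between t = 24 h and t = 52 h the flow falls from 39 to 18 L/s over 7×4 h = 28 h.
Per-interval ratio K = (18/39)^(1/7) = 0.8954; K_d = K^(24/4) = 0.515.

K_d ≈ 0.515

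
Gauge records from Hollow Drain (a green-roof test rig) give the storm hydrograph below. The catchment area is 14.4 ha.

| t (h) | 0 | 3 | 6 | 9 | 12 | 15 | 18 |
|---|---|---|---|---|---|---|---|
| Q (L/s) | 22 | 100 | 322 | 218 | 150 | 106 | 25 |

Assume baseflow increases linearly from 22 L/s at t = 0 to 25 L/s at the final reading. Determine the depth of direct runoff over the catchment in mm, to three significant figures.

d ≈ 58.4 mm

Direct runoff: 0.00, 77.50, 299.00, 194.50, 126.00, 81.50, 0.00 L/s; ΣQ_DR = 778.5 L/s.
V = ΣQ_DR · Δt = 778.5 × 10800 s = 8.408 × 10^6 L.
Over A = 14.4 ha, depth = V / A = 58.4 mm.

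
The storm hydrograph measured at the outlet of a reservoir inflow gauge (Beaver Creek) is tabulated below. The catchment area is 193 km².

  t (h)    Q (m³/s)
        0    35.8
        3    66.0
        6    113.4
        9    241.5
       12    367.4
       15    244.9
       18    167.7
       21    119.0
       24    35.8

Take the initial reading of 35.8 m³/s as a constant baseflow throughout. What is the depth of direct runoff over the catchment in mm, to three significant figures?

d ≈ 59.8 mm

Direct runoff: 0.0, 30.2, 77.6, 205.7, 331.6, 209.1, 131.9, 83.2, 0.0 m³/s; ΣQ_DR = 1069 m³/s.
V = ΣQ_DR · Δt = 1069 × 10800 s = 1.155 × 10^7 m³.
Over A = 193 km², depth = V / A = 59.8 mm.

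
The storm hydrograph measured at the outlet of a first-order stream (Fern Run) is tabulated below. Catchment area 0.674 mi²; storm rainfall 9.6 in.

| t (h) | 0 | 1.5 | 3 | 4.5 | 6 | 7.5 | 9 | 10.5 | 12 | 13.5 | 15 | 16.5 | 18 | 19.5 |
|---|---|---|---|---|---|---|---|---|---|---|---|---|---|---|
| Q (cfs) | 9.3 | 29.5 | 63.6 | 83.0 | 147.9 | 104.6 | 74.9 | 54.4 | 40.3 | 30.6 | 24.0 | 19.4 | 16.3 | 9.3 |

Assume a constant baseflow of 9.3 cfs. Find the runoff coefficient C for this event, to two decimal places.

C ≈ 0.21

ΣQ_DR = 576.9 cfs; V = ΣQ_DR·Δt = 3.115 × 10^6 ft³.
Runoff depth d = V / A = 1.990 in.
C = d / P = 1.990 / 9.6 = 0.21.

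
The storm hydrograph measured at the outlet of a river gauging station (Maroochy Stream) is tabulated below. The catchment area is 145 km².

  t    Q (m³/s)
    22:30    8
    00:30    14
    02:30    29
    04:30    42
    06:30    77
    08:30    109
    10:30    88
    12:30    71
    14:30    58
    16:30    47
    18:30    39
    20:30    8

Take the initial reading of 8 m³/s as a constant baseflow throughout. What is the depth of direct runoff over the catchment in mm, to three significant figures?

Direct runoff: 0.0, 6.0, 21.0, 34.0, 69.0, 101.0, 80.0, 63.0, 50.0, 39.0, 31.0, 0.0 m³/s; ΣQ_DR = 494.0 m³/s.
V = ΣQ_DR · Δt = 494.0 × 7200 s = 3.557 × 10^6 m³.
Over A = 145 km², depth = V / A = 24.5 mm.

d ≈ 24.5 mm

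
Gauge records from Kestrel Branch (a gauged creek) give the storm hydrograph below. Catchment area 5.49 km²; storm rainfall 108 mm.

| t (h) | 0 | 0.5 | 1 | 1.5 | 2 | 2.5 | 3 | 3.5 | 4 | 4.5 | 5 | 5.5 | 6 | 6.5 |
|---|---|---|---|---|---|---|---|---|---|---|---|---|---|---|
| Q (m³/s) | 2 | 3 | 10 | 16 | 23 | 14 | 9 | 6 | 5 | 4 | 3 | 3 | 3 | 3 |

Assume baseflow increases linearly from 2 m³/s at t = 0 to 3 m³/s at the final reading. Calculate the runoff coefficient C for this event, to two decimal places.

ΣQ_DR = 69.00 m³/s; V = ΣQ_DR·Δt = 1.242 × 10^5 m³.
Runoff depth d = V / A = 22.62 mm.
C = d / P = 22.62 / 108 = 0.21.

C ≈ 0.21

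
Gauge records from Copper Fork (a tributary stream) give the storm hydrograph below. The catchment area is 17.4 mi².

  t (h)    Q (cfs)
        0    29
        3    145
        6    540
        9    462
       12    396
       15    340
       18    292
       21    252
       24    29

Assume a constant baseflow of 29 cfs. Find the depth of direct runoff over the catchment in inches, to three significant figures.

d ≈ 0.594 in

Direct runoff: 0.0, 116.0, 511.0, 433.0, 367.0, 311.0, 263.0, 223.0, 0.0 cfs; ΣQ_DR = 2224 cfs.
V = ΣQ_DR · Δt = 2224 × 10800 s = 2.402 × 10^7 ft³.
Over A = 17.4 mi², depth = V / A = 0.594 in.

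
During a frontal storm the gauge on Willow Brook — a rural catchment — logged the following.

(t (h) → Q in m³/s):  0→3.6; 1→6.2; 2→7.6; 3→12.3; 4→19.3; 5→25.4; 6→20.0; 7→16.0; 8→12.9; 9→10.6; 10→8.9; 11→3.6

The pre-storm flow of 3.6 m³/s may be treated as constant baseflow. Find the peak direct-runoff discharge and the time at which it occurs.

Q_p = 21.8 m³/s at t = 5 h

Subtracting baseflow gives direct-runoff ordinates: 0.0, 2.6, 4.0, 8.7, 15.7, 21.8, 16.4, 12.4, 9.3, 7.0, 5.3, 0.0 m³/s.
The maximum is 21.8 m³/s, occurring at the reading for t = 5 h.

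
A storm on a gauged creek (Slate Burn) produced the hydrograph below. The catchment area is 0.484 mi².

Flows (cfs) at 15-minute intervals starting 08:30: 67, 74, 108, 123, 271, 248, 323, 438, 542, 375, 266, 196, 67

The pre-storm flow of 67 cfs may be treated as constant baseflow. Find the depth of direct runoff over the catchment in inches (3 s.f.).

Direct runoff: 0.0, 7.0, 41.0, 56.0, 204.0, 181.0, 256.0, 371.0, 475.0, 308.0, 199.0, 129.0, 0.0 cfs; ΣQ_DR = 2227 cfs.
V = ΣQ_DR · Δt = 2227 × 900 s = 2.004 × 10^6 ft³.
Over A = 0.484 mi², depth = V / A = 1.78 in.

d ≈ 1.78 in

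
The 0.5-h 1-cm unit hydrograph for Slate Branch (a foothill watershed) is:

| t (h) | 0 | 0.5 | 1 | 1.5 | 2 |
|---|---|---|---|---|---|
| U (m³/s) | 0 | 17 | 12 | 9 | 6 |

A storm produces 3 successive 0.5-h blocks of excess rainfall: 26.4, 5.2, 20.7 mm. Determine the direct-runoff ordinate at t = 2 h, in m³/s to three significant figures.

By discrete convolution, Q_j = Σ (P_i / 10 mm) · U_{j−i}.
At t = 2 h (j=4): Q = (26.4/10)·6 + (5.2/10)·9 + (20.7/10)·12 = 45.4 m³/s.

Q ≈ 45.4 m³/s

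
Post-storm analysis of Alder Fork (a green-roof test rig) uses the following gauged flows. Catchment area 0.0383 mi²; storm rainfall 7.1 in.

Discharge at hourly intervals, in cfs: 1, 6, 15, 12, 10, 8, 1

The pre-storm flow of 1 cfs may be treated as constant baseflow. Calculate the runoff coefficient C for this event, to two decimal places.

ΣQ_DR = 46.00 cfs; V = ΣQ_DR·Δt = 1.656 × 10^5 ft³.
Runoff depth d = V / A = 1.861 in.
C = d / P = 1.861 / 7.1 = 0.26.

C ≈ 0.26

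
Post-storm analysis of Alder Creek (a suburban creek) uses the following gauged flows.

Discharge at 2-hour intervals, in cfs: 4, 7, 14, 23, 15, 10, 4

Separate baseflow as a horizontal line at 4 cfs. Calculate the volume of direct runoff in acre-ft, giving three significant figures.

V ≈ 8.10 acre-ft

Direct-runoff ordinates (Q − Q_b): 0.0, 3.0, 10.0, 19.0, 11.0, 6.0, 0.0 cfs.
ΣQ_DR = 49.00 cfs.
With Δt = 2 h = 7200 s, V = ΣQ_DR · Δt = 49.00 × 7200 = 3.53 × 10^5 ft³ = 8.10 acre-ft.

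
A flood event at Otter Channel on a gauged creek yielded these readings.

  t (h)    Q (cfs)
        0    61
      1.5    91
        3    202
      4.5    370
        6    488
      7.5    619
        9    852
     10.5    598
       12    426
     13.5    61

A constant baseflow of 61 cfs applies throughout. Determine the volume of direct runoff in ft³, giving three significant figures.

Direct-runoff ordinates (Q − Q_b): 0.0, 30.0, 141.0, 309.0, 427.0, 558.0, 791.0, 537.0, 365.0, 0.0 cfs.
ΣQ_DR = 3158 cfs.
With Δt = 1.5 h = 5400 s, V = ΣQ_DR · Δt = 3158 × 5400 = 1.71 × 10^7 ft³.

V ≈ 1.71 × 10^7 ft³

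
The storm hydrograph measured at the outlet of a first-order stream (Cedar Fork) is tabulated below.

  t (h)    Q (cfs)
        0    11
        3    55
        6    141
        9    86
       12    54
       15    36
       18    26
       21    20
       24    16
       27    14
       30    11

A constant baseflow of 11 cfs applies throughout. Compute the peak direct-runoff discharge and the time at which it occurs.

Q_p = 130.0 cfs at t = 6 h

Subtracting baseflow gives direct-runoff ordinates: 0.0, 44.0, 130.0, 75.0, 43.0, 25.0, 15.0, 9.0, 5.0, 3.0, 0.0 cfs.
The maximum is 130.0 cfs, occurring at the reading for t = 6 h.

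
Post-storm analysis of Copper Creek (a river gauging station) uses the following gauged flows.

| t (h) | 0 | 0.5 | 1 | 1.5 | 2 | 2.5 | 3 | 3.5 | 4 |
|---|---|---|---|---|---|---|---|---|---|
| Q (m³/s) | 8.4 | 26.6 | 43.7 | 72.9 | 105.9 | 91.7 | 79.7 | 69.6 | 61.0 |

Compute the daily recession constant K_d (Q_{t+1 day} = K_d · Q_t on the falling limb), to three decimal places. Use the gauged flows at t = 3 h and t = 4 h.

K_d ≈ 0.002

Between t = 3 h and t = 4 h the flow falls from 79.7 to 61.0 m³/s over 2×0.5 h = 1 h.
Per-interval ratio K = (61.0/79.7)^(1/2) = 0.8749; K_d = K^(24/0.5) = 0.002.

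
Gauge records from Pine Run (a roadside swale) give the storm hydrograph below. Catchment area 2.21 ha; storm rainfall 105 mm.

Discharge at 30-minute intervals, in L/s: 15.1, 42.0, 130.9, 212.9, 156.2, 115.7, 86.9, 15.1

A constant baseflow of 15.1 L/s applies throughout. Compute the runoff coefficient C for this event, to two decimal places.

ΣQ_DR = 654.0 L/s; V = ΣQ_DR·Δt = 1.177 × 10^6 L.
Runoff depth d = V / A = 53.27 mm.
C = d / P = 53.27 / 105 = 0.51.

C ≈ 0.51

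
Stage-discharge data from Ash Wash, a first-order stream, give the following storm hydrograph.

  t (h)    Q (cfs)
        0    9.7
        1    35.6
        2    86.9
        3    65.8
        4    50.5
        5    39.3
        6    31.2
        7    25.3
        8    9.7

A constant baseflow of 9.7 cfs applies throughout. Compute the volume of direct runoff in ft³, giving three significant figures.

V ≈ 9.60 × 10^5 ft³

Direct-runoff ordinates (Q − Q_b): 0.0, 25.9, 77.2, 56.1, 40.8, 29.6, 21.5, 15.6, 0.0 cfs.
ΣQ_DR = 266.7 cfs.
With Δt = 1 h = 3600 s, V = ΣQ_DR · Δt = 266.7 × 3600 = 9.60 × 10^5 ft³.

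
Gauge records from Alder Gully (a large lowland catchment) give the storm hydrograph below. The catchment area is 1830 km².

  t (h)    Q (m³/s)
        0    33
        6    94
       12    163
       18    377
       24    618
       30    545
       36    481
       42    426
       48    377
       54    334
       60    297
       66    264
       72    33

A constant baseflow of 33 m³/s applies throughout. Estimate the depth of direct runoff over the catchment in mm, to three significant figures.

Direct runoff: 0.0, 61.0, 130.0, 344.0, 585.0, 512.0, 448.0, 393.0, 344.0, 301.0, 264.0, 231.0, 0.0 m³/s; ΣQ_DR = 3613 m³/s.
V = ΣQ_DR · Δt = 3613 × 21600 s = 7.804 × 10^7 m³.
Over A = 1830 km², depth = V / A = 42.6 mm.

d ≈ 42.6 mm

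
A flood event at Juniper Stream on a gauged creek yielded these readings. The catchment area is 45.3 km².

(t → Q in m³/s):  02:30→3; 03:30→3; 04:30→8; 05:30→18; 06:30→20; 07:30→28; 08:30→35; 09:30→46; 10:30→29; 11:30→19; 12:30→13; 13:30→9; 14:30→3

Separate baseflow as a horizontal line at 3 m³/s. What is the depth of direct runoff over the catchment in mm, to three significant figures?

Direct runoff: 0.0, 0.0, 5.0, 15.0, 17.0, 25.0, 32.0, 43.0, 26.0, 16.0, 10.0, 6.0, 0.0 m³/s; ΣQ_DR = 195.0 m³/s.
V = ΣQ_DR · Δt = 195.0 × 3600 s = 7.020 × 10^5 m³.
Over A = 45.3 km², depth = V / A = 15.5 mm.

d ≈ 15.5 mm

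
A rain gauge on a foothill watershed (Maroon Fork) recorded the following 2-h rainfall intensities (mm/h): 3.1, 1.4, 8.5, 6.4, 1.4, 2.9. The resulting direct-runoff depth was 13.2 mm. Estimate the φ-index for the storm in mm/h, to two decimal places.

Only the 2 blocks with intensity above φ contribute runoff: 8.5, 6.4 mm/h.
Σ(I−φ)·Δt = d  ⇒  (8.5+6.4 − 2φ)·2 = 13.2
φ = (14.90 − 13.2/2) / 2 = 4.15 mm/h.

φ ≈ 4.15 mm/h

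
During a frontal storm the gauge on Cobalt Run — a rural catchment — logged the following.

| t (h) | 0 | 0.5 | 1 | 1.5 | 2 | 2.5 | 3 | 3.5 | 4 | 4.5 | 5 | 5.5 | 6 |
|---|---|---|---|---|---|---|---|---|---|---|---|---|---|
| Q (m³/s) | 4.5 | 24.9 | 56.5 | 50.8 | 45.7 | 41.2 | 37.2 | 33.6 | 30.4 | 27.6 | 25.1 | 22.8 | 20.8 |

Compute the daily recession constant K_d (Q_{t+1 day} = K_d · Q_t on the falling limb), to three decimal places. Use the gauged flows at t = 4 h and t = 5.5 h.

K_d ≈ 0.010

Between t = 4 h and t = 5.5 h the flow falls from 30.4 to 22.8 m³/s over 3×0.5 h = 1.5 h.
Per-interval ratio K = (22.8/30.4)^(1/3) = 0.9086; K_d = K^(24/0.5) = 0.010.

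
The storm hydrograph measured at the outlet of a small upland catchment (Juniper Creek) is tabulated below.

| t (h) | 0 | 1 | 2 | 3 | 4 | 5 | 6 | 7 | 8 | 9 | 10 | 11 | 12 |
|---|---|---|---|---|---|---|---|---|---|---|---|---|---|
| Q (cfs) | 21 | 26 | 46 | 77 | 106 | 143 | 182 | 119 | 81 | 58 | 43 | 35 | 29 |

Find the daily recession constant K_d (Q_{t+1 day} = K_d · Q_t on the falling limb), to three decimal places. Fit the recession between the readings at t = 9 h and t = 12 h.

K_d ≈ 0.004

Between t = 9 h and t = 12 h the flow falls from 58 to 29 cfs over 3×1 h = 3 h.
Per-interval ratio K = (29/58)^(1/3) = 0.7937; K_d = K^(24/1) = 0.004.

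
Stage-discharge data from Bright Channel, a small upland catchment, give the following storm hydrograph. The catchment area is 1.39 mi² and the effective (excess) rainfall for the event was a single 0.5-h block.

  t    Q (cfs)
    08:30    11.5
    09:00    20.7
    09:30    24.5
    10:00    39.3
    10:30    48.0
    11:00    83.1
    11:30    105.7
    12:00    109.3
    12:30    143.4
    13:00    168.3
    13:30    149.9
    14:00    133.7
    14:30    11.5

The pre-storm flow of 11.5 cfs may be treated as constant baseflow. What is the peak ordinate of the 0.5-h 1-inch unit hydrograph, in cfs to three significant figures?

U_p ≈ 313 cfs

Direct runoff: 0.0, 9.2, 13.0, 27.8, 36.5, 71.6, 94.2, 97.8, 131.9, 156.8, 138.4, 122.2, 0.0 cfs; ΣQ_DR = 899.4 cfs, peak = 156.8 cfs.
Runoff depth d = ΣQ_DR·Δt / A = 899.4 × 1800 / (1.39 mi²) = 0.5013 in.
The 1-inch UH is the DRH scaled by (1 in)/d, so U_p = 156.8 × 1/0.5013 = 313 cfs.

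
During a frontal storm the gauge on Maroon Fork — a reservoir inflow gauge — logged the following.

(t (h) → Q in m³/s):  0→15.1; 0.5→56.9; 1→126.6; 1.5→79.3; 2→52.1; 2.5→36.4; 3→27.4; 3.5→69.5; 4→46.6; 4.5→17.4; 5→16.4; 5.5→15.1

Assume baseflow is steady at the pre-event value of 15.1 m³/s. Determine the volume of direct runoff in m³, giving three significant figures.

Direct-runoff ordinates (Q − Q_b): 0.0, 41.8, 111.5, 64.2, 37.0, 21.3, 12.3, 54.4, 31.5, 2.3, 1.3, 0.0 m³/s.
ΣQ_DR = 377.6 m³/s.
With Δt = 0.5 h = 1800 s, V = ΣQ_DR · Δt = 377.6 × 1800 = 6.80 × 10^5 m³.

V ≈ 6.80 × 10^5 m³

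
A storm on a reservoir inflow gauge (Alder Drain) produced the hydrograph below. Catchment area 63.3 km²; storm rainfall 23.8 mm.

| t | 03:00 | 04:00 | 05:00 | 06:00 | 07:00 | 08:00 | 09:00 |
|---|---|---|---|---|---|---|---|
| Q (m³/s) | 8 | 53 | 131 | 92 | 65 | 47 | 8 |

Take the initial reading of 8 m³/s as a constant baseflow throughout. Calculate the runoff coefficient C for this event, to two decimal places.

C ≈ 0.83

ΣQ_DR = 348.0 m³/s; V = ΣQ_DR·Δt = 1.253 × 10^6 m³.
Runoff depth d = V / A = 19.79 mm.
C = d / P = 19.79 / 23.8 = 0.83.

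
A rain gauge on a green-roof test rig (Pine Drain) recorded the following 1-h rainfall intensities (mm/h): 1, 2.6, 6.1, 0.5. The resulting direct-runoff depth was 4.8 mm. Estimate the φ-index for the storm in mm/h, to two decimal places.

φ ≈ 1.95 mm/h

Only the 2 blocks with intensity above φ contribute runoff: 2.6, 6.1 mm/h.
Σ(I−φ)·Δt = d  ⇒  (2.6+6.1 − 2φ)·1 = 4.8
φ = (8.700 − 4.8/1) / 2 = 1.95 mm/h.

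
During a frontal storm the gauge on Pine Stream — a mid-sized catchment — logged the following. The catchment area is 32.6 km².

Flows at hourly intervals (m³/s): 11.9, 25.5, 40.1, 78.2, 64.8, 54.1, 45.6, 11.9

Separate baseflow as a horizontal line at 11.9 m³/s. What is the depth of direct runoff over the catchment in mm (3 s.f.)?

Direct runoff: 0.0, 13.6, 28.2, 66.3, 52.9, 42.2, 33.7, 0.0 m³/s; ΣQ_DR = 236.9 m³/s.
V = ΣQ_DR · Δt = 236.9 × 3600 s = 8.528 × 10^5 m³.
Over A = 32.6 km², depth = V / A = 26.2 mm.

d ≈ 26.2 mm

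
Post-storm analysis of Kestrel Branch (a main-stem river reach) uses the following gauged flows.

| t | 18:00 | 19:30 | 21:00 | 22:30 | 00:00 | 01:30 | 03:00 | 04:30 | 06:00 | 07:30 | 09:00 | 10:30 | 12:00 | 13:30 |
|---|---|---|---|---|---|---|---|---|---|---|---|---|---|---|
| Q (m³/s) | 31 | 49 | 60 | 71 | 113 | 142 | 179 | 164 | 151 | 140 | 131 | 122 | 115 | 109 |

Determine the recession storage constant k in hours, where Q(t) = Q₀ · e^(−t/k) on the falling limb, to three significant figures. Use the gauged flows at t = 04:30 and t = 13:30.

On the falling limb, Q drops from 164 to 109 m³/s between t = 04:30 and t = 13:30 (Δt = 9 h).
k = −Δt / ln(Q₂/Q₁) = −9 / ln(109/164) = 22.0 h.

k ≈ 22.0 h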